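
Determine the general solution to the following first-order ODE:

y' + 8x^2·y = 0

Using integrating factor method:

General solution: y = Ce^(-8x^3/3)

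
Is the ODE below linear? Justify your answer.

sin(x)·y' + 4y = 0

Yes. Linear (y and its derivatives appear to the first power only, no products of y terms)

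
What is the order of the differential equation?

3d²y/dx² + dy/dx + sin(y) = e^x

The order is 2 (highest derivative is of order 2).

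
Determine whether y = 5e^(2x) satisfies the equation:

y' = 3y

Verification:
y = 5e^(2x)
y' = 10e^(2x)
But 3y = 15e^(2x)
y' ≠ 3y — the derivative does not match

No, it is not a solution.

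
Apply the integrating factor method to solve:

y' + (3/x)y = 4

Using integrating factor method:

General solution: y = x + Cx^(-3)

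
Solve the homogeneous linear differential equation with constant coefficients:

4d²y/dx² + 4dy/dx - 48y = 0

Characteristic equation: 4r² + 4r - 48 = 0
Divide by 4: r² + r - 12 = 0
Roots: r = 3, -4 (distinct real)
General solution: y = C₁e^(3x) + C₂e^(-4x)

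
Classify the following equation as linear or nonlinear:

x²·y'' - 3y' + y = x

Linear (y and its derivatives appear to the first power only, no products of y terms)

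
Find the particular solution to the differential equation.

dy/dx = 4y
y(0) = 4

General solution: y = Ce^(4x)
Applying IC y(0) = 4:
Particular solution: y = 4e^(4x)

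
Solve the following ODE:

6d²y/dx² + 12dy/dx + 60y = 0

Characteristic equation: 6r² + 12r + 60 = 0
Divide by 6: r² + 2r + 10 = 0
Roots: r = -1 ± 3i (complex conjugates)
General solution: y = e^(-x)(C₁cos(3x) + C₂sin(3x))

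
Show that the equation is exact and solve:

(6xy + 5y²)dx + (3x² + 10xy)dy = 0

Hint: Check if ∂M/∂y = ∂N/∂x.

Verify exactness: ∂M/∂y = ∂N/∂x ✓
Find F(x,y) such that ∂F/∂x = M, ∂F/∂y = N
Solution: 3x²y + 5xy² = C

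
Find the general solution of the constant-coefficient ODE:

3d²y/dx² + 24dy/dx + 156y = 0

Characteristic equation: 3r² + 24r + 156 = 0
Divide by 3: r² + 8r + 52 = 0
Roots: r = -4 ± 6i (complex conjugates)
General solution: y = e^(-4x)(C₁cos(6x) + C₂sin(6x))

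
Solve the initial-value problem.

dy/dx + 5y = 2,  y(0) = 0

General solution: y = 2/5 + Ce^(-5x)
Applying y(0) = 0: C = 0 - 2/5 = -2/5
Particular solution: y = 2/5 - (2/5)e^(-5x)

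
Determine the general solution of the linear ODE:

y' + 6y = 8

Using integrating factor method:

General solution: y = 4/3 + Ce^(-6x)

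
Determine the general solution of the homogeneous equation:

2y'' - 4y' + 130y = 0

Characteristic equation: 2r² - 4r + 130 = 0
Divide by 2: r² - 2r + 65 = 0
Roots: r = 1 ± 8i (complex conjugates)
General solution: y = e^x(C₁cos(8x) + C₂sin(8x))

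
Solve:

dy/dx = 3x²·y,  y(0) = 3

General solution: y = Ce^(x³)
Applying IC y(0) = 3:
Particular solution: y = 3e^(x³)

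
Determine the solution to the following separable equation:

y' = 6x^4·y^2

Separating variables and integrating:
-1/y = 6x^5/5 + C

General solution: y^-1 = (-6/5)x^5 + C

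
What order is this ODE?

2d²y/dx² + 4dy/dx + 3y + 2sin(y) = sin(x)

The order is 2 (highest derivative is of order 2).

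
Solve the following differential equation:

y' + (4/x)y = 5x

Using integrating factor method:

General solution: y = (5/6)x^2 + Cx^(-4)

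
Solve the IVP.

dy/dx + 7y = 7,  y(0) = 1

General solution: y = 1 + Ce^(-7x)
Applying y(0) = 1: C = 1 - 1 = 0
Particular solution: y = 1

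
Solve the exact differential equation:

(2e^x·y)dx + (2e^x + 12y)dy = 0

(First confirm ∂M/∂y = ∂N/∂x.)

Verify exactness: ∂M/∂y = ∂N/∂x ✓
Find F(x,y) such that ∂F/∂x = M, ∂F/∂y = N
Solution: 2e^x·y + 6y² = C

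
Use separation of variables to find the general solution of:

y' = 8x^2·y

Separating variables and integrating:
ln|y| = 8x^3/3 + C

General solution: y = Ce^(8x^3/3)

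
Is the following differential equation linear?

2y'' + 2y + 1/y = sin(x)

No. Nonlinear (1/y term)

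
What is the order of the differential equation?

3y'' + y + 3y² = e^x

The order is 2 (highest derivative is of order 2).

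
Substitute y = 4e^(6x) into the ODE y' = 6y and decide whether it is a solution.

Verification:
y = 4e^(6x)
y' = 24e^(6x)
6y = 24e^(6x)
y' = 6y ✓

Yes, it is a solution.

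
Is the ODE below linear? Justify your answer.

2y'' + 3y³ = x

No. Nonlinear (y³ term)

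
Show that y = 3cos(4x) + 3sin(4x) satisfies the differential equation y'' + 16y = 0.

Verification:
y'' = -48cos(4x) - 48sin(4x)
y'' + 16y = 0 ✓

Yes, it is a solution.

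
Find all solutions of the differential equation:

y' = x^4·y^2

Separating variables and integrating:
-1/y = x^5/5 + C

General solution: y^-1 = (-1/5)x^5 + C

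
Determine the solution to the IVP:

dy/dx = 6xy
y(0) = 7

General solution: y = Ce^(3x²)
Applying IC y(0) = 7:
Particular solution: y = 7e^(3x²)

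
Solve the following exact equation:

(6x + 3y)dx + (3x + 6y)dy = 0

Verify exactness: ∂M/∂y = ∂N/∂x ✓
Find F(x,y) such that ∂F/∂x = M, ∂F/∂y = N
Solution: 3x² + 3xy + 3y² = C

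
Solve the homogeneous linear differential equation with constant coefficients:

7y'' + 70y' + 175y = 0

Characteristic equation: 7r² + 70r + 175 = 0
Divide by 7: r² + 10r + 25 = 0
Factored: (r + 5)² = 0
Repeated root: r = -5
General solution: y = (C₁ + C₂x)e^(-5x)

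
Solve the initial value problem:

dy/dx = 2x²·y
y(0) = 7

General solution: y = Ce^(2x³/3)
Applying IC y(0) = 7:
Particular solution: y = 7e^(2x³/3)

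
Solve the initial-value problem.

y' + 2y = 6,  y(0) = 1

General solution: y = 3 + Ce^(-2x)
Applying y(0) = 1: C = 1 - 3 = -2
Particular solution: y = 3 - 2e^(-2x)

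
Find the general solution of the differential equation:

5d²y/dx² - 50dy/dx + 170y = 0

Characteristic equation: 5r² - 50r + 170 = 0
Divide by 5: r² - 10r + 34 = 0
Roots: r = 5 ± 3i (complex conjugates)
General solution: y = e^(5x)(C₁cos(3x) + C₂sin(3x))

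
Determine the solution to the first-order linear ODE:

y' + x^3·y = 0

Using integrating factor method:

General solution: y = Ce^(-x^4/4)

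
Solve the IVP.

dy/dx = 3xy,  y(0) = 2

General solution: y = Ce^(3x²/2)
Applying IC y(0) = 2:
Particular solution: y = 2e^(3x²/2)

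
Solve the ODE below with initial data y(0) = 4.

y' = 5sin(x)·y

General solution: y = Ce^(-5cos(x))
Applying IC y(0) = 4:
Particular solution: y = 4e^(5(1-cos(x)))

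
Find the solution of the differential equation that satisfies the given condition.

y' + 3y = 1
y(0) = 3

General solution: y = 1/3 + Ce^(-3x)
Applying y(0) = 3: C = 3 - 1/3 = 8/3
Particular solution: y = 1/3 + (8/3)e^(-3x)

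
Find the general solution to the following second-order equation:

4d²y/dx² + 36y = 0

Characteristic equation: 4r² + 36 = 0
Divide by 4: r² + 9 = 0
Roots: r = ±3i (complex conjugates)
General solution: y = C₁cos(3x) + C₂sin(3x)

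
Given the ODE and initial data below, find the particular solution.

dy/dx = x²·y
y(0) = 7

General solution: y = Ce^(x³/3)
Applying IC y(0) = 7:
Particular solution: y = 7e^(x³/3)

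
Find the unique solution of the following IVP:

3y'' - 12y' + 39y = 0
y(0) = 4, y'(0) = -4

General solution: y = e^(2x)(C₁cos(3x) + C₂sin(3x))
Complex roots r = 2 ± 3i
Applying ICs: C₁ = 4, C₂ = -4
Particular solution: y = e^(2x)(4cos(3x) - 4sin(3x))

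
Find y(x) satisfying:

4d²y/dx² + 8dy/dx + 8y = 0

Characteristic equation: 4r² + 8r + 8 = 0
Divide by 4: r² + 2r + 2 = 0
Roots: r = -1 ± i (complex conjugates)
General solution: y = e^(-x)(C₁cos(x) + C₂sin(x))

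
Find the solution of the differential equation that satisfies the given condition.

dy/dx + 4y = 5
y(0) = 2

General solution: y = 5/4 + Ce^(-4x)
Applying y(0) = 2: C = 2 - 5/4 = 3/4
Particular solution: y = 5/4 + (3/4)e^(-4x)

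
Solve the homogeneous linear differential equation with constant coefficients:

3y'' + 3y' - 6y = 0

Characteristic equation: 3r² + 3r - 6 = 0
Divide by 3: r² + r - 2 = 0
Roots: r = 1, -2 (distinct real)
General solution: y = C₁e^x + C₂e^(-2x)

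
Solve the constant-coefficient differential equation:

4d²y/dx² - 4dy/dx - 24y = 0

Characteristic equation: 4r² - 4r - 24 = 0
Divide by 4: r² - r - 6 = 0
Roots: r = 3, -2 (distinct real)
General solution: y = C₁e^(3x) + C₂e^(-2x)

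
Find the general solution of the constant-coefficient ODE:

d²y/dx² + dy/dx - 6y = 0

Characteristic equation: r² + r - 6 = 0
Roots: r = 2, -3 (distinct real)
General solution: y = C₁e^(2x) + C₂e^(-3x)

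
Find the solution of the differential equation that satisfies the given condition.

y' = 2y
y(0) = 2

General solution: y = Ce^(2x)
Applying IC y(0) = 2:
Particular solution: y = 2e^(2x)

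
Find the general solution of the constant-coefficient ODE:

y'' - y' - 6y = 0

Characteristic equation: r² - r - 6 = 0
Roots: r = 3, -2 (distinct real)
General solution: y = C₁e^(3x) + C₂e^(-2x)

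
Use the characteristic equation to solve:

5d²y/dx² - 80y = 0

Characteristic equation: 5r² - 80 = 0
Divide by 5: r² - 16 = 0
Roots: r = 4, -4 (distinct real)
General solution: y = C₁e^(4x) + C₂e^(-4x)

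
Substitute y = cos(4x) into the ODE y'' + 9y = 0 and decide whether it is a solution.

Verification:
y'' = -16cos(4x)
y'' + 9y ≠ 0 (frequency mismatch: got 16 instead of 9)

No, it is not a solution.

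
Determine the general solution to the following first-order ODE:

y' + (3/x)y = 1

Using integrating factor method:

General solution: y = (1/4)x + Cx^(-3)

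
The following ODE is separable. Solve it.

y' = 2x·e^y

Separating variables and integrating:
-e^(-y) = x² + C

General solution: y = -ln(C - x²)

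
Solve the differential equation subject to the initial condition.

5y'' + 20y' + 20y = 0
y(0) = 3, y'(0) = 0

General solution: y = (C₁ + C₂x)e^(-2x)
Repeated root r = -2
Applying ICs: C₁ = 3, C₂ = 6
Particular solution: y = (3 + 6x)e^(-2x)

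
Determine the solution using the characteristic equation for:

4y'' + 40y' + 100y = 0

Characteristic equation: 4r² + 40r + 100 = 0
Divide by 4: r² + 10r + 25 = 0
Factored: (r + 5)² = 0
Repeated root: r = -5
General solution: y = (C₁ + C₂x)e^(-5x)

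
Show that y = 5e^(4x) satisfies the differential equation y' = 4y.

Verification:
y = 5e^(4x)
y' = 20e^(4x)
4y = 20e^(4x)
y' = 4y ✓

Yes, it is a solution.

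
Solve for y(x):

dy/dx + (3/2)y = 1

Using integrating factor method:

General solution: y = 2/3 + Ce^(-3x/2)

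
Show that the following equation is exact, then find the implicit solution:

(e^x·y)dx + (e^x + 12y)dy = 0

Verify exactness: ∂M/∂y = ∂N/∂x ✓
Find F(x,y) such that ∂F/∂x = M, ∂F/∂y = N
Solution: e^x·y + 6y² = C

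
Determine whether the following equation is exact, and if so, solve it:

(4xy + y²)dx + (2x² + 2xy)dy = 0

Verify exactness: ∂M/∂y = ∂N/∂x ✓
Find F(x,y) such that ∂F/∂x = M, ∂F/∂y = N
Solution: 2x²y + xy² = C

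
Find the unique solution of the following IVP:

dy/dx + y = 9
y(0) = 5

General solution: y = 9 + Ce^(-x)
Applying y(0) = 5: C = 5 - 9 = -4
Particular solution: y = 9 - 4e^(-x)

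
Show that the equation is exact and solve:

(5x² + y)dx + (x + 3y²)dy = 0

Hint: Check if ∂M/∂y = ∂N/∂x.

Verify exactness: ∂M/∂y = ∂N/∂x ✓
Find F(x,y) such that ∂F/∂x = M, ∂F/∂y = N
Solution: 5x³/3 + xy + y³ = C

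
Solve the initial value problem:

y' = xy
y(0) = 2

General solution: y = Ce^(x²/2)
Applying IC y(0) = 2:
Particular solution: y = 2e^(x²/2)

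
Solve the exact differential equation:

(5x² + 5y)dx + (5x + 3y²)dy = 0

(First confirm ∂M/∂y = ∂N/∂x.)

Verify exactness: ∂M/∂y = ∂N/∂x ✓
Find F(x,y) such that ∂F/∂x = M, ∂F/∂y = N
Solution: 5x³/3 + 5xy + y³ = C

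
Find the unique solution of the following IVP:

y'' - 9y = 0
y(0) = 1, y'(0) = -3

General solution: y = C₁e^(3x) + C₂e^(-3x)
Applying ICs: C₁ = 0, C₂ = 1
Particular solution: y = e^(-3x)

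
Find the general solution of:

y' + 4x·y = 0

Using integrating factor method:

General solution: y = Ce^(-2x^2)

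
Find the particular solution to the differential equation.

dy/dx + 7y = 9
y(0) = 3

General solution: y = 9/7 + Ce^(-7x)
Applying y(0) = 3: C = 3 - 9/7 = 12/7
Particular solution: y = 9/7 + (12/7)e^(-7x)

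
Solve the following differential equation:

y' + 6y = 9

Using integrating factor method:

General solution: y = 3/2 + Ce^(-6x)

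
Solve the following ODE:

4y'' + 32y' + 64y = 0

Characteristic equation: 4r² + 32r + 64 = 0
Divide by 4: r² + 8r + 16 = 0
Factored: (r + 4)² = 0
Repeated root: r = -4
General solution: y = (C₁ + C₂x)e^(-4x)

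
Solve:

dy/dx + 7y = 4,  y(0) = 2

General solution: y = 4/7 + Ce^(-7x)
Applying y(0) = 2: C = 2 - 4/7 = 10/7
Particular solution: y = 4/7 + (10/7)e^(-7x)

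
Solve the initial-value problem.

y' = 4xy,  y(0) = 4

General solution: y = Ce^(2x²)
Applying IC y(0) = 4:
Particular solution: y = 4e^(2x²)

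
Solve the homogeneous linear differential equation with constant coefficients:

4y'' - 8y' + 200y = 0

Characteristic equation: 4r² - 8r + 200 = 0
Divide by 4: r² - 2r + 50 = 0
Roots: r = 1 ± 7i (complex conjugates)
General solution: y = e^x(C₁cos(7x) + C₂sin(7x))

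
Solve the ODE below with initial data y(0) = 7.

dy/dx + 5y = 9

General solution: y = 9/5 + Ce^(-5x)
Applying y(0) = 7: C = 7 - 9/5 = 26/5
Particular solution: y = 9/5 + (26/5)e^(-5x)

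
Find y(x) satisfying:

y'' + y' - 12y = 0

Characteristic equation: r² + r - 12 = 0
Roots: r = 3, -4 (distinct real)
General solution: y = C₁e^(3x) + C₂e^(-4x)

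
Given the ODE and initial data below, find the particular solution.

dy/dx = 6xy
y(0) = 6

General solution: y = Ce^(3x²)
Applying IC y(0) = 6:
Particular solution: y = 6e^(3x²)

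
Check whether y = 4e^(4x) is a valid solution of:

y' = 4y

Verification:
y = 4e^(4x)
y' = 16e^(4x)
4y = 16e^(4x)
y' = 4y ✓

Yes, it is a solution.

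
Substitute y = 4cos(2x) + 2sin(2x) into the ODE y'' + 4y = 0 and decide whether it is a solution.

Verification:
y'' = -16cos(2x) - 8sin(2x)
y'' + 4y = 0 ✓

Yes, it is a solution.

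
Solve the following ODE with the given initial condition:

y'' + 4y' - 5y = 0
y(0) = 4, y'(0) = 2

General solution: y = C₁e^x + C₂e^(-5x)
Applying ICs: C₁ = 11/3, C₂ = 1/3
Particular solution: y = (11/3)e^x + (1/3)e^(-5x)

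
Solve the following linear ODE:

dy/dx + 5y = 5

Using integrating factor method:

General solution: y = 1 + Ce^(-5x)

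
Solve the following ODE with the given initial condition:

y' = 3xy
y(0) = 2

General solution: y = Ce^(3x²/2)
Applying IC y(0) = 2:
Particular solution: y = 2e^(3x²/2)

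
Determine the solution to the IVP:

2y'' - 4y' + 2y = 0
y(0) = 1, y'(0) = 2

General solution: y = (C₁ + C₂x)e^x
Repeated root r = 1
Applying ICs: C₁ = 1, C₂ = 1
Particular solution: y = (1 + x)e^x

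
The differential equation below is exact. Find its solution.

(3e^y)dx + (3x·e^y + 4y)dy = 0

Verify exactness: ∂M/∂y = ∂N/∂x ✓
Find F(x,y) such that ∂F/∂x = M, ∂F/∂y = N
Solution: 3x·e^y + 2y² = C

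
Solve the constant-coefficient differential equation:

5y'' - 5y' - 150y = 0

Characteristic equation: 5r² - 5r - 150 = 0
Divide by 5: r² - r - 30 = 0
Roots: r = 6, -5 (distinct real)
General solution: y = C₁e^(6x) + C₂e^(-5x)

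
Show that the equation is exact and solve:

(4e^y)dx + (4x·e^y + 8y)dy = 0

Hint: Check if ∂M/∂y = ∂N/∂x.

Verify exactness: ∂M/∂y = ∂N/∂x ✓
Find F(x,y) such that ∂F/∂x = M, ∂F/∂y = N
Solution: 4x·e^y + 4y² = C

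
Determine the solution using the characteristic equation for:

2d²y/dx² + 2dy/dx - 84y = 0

Characteristic equation: 2r² + 2r - 84 = 0
Divide by 2: r² + r - 42 = 0
Roots: r = 6, -7 (distinct real)
General solution: y = C₁e^(6x) + C₂e^(-7x)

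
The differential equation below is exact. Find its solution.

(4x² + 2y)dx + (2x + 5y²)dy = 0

Verify exactness: ∂M/∂y = ∂N/∂x ✓
Find F(x,y) such that ∂F/∂x = M, ∂F/∂y = N
Solution: 4x³/3 + 2xy + 5y³/3 = C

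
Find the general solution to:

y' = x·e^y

Separating variables and integrating:
-e^(-y) = x²/2 + C

General solution: y = -ln(C - x²/2)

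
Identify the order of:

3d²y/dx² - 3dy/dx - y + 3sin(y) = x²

The order is 2 (highest derivative is of order 2).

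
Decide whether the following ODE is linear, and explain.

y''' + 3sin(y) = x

Nonlinear (sin(y) is nonlinear in y)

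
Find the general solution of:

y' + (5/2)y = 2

Using integrating factor method:

General solution: y = 4/5 + Ce^(-5x/2)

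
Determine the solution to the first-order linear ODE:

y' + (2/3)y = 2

Using integrating factor method:

General solution: y = 3 + Ce^(-2x/3)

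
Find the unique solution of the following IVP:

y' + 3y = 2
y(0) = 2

General solution: y = 2/3 + Ce^(-3x)
Applying y(0) = 2: C = 2 - 2/3 = 4/3
Particular solution: y = 2/3 + (4/3)e^(-3x)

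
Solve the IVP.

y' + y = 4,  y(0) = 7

General solution: y = 4 + Ce^(-x)
Applying y(0) = 7: C = 7 - 4 = 3
Particular solution: y = 4 + 3e^(-x)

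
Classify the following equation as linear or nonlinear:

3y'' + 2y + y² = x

Nonlinear (y² term)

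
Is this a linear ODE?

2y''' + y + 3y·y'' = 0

No. Nonlinear (y·y'' term)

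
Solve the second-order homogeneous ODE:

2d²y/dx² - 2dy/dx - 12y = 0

Characteristic equation: 2r² - 2r - 12 = 0
Divide by 2: r² - r - 6 = 0
Roots: r = 3, -2 (distinct real)
General solution: y = C₁e^(3x) + C₂e^(-2x)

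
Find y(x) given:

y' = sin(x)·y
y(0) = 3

General solution: y = Ce^(-cos(x))
Applying IC y(0) = 3:
Particular solution: y = 3e^(1-cos(x))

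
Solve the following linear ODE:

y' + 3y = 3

Using integrating factor method:

General solution: y = 1 + Ce^(-3x)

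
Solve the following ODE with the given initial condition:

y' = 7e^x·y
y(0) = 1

General solution: y = Ce^(7e^x)
Applying IC y(0) = 1:
Particular solution: y = e^(7(e^x - 1))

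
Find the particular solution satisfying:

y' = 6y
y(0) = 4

General solution: y = Ce^(6x)
Applying IC y(0) = 4:
Particular solution: y = 4e^(6x)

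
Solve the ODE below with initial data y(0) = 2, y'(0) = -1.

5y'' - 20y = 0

General solution: y = C₁e^(2x) + C₂e^(-2x)
Applying ICs: C₁ = 3/4, C₂ = 5/4
Particular solution: y = (3/4)e^(2x) + (5/4)e^(-2x)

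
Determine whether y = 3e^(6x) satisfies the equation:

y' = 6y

Verification:
y = 3e^(6x)
y' = 18e^(6x)
6y = 18e^(6x)
y' = 6y ✓

Yes, it is a solution.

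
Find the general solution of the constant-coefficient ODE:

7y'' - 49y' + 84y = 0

Characteristic equation: 7r² - 49r + 84 = 0
Divide by 7: r² - 7r + 12 = 0
Roots: r = 3, 4 (distinct real)
General solution: y = C₁e^(3x) + C₂e^(4x)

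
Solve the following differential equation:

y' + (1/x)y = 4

Using integrating factor method:

General solution: y = 2x + C/x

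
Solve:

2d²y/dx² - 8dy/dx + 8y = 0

Characteristic equation: 2r² - 8r + 8 = 0
Divide by 2: r² - 4r + 4 = 0
Factored: (r - 2)² = 0
Repeated root: r = 2
General solution: y = (C₁ + C₂x)e^(2x)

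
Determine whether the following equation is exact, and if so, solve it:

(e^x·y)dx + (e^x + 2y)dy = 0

Verify exactness: ∂M/∂y = ∂N/∂x ✓
Find F(x,y) such that ∂F/∂x = M, ∂F/∂y = N
Solution: e^x·y + y² = C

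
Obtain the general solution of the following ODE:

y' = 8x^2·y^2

Separating variables and integrating:
-1/y = 8x^3/3 + C

General solution: y^-1 = (-8/3)x^3 + C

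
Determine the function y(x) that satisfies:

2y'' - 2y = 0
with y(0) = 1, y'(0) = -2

General solution: y = C₁e^x + C₂e^(-x)
Applying ICs: C₁ = -1/2, C₂ = 3/2
Particular solution: y = -(1/2)e^x + (3/2)e^(-x)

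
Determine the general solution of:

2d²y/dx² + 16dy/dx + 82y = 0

Characteristic equation: 2r² + 16r + 82 = 0
Divide by 2: r² + 8r + 41 = 0
Roots: r = -4 ± 5i (complex conjugates)
General solution: y = e^(-4x)(C₁cos(5x) + C₂sin(5x))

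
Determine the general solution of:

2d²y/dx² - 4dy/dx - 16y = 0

Characteristic equation: 2r² - 4r - 16 = 0
Divide by 2: r² - 2r - 8 = 0
Roots: r = 4, -2 (distinct real)
General solution: y = C₁e^(4x) + C₂e^(-2x)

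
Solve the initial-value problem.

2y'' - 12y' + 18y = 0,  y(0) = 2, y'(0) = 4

General solution: y = (C₁ + C₂x)e^(3x)
Repeated root r = 3
Applying ICs: C₁ = 2, C₂ = -2
Particular solution: y = (2 - 2x)e^(3x)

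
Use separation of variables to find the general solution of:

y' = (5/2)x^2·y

Separating variables and integrating:
ln|y| = 5x^3/6 + C

General solution: y = Ce^(5x^3/6)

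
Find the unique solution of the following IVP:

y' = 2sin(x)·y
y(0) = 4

General solution: y = Ce^(-2cos(x))
Applying IC y(0) = 4:
Particular solution: y = 4e^(2(1-cos(x)))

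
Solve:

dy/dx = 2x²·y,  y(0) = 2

General solution: y = Ce^(2x³/3)
Applying IC y(0) = 2:
Particular solution: y = 2e^(2x³/3)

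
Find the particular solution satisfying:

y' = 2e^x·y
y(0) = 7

General solution: y = Ce^(2e^x)
Applying IC y(0) = 7:
Particular solution: y = 7e^(2(e^x - 1))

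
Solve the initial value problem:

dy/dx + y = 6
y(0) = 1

General solution: y = 6 + Ce^(-x)
Applying y(0) = 1: C = 1 - 6 = -5
Particular solution: y = 6 - 5e^(-x)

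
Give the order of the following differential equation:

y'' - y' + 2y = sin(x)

The order is 2 (highest derivative is of order 2).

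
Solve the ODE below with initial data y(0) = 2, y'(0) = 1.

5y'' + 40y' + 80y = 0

General solution: y = (C₁ + C₂x)e^(-4x)
Repeated root r = -4
Applying ICs: C₁ = 2, C₂ = 9
Particular solution: y = (2 + 9x)e^(-4x)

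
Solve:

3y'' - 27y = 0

Characteristic equation: 3r² - 27 = 0
Divide by 3: r² - 9 = 0
Roots: r = 3, -3 (distinct real)
General solution: y = C₁e^(3x) + C₂e^(-3x)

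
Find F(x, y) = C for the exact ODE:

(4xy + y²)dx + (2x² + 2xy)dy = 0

Verify exactness: ∂M/∂y = ∂N/∂x ✓
Find F(x,y) such that ∂F/∂x = M, ∂F/∂y = N
Solution: 2x²y + xy² = C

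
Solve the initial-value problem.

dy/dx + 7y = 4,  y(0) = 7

General solution: y = 4/7 + Ce^(-7x)
Applying y(0) = 7: C = 7 - 4/7 = 45/7
Particular solution: y = 4/7 + (45/7)e^(-7x)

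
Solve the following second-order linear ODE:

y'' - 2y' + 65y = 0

Characteristic equation: r² - 2r + 65 = 0
Roots: r = 1 ± 8i (complex conjugates)
General solution: y = e^x(C₁cos(8x) + C₂sin(8x))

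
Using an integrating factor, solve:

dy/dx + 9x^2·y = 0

Using integrating factor method:

General solution: y = Ce^(-3x^3)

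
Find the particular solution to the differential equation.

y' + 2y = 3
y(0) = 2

General solution: y = 3/2 + Ce^(-2x)
Applying y(0) = 2: C = 2 - 3/2 = 1/2
Particular solution: y = 3/2 + (1/2)e^(-2x)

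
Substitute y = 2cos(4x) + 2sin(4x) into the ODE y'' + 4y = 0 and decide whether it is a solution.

Verification:
y'' = -32cos(4x) - 32sin(4x)
y'' + 4y ≠ 0 (frequency mismatch: got 16 instead of 4)

No, it is not a solution.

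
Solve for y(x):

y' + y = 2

Using integrating factor method:

General solution: y = 2 + Ce^(-x)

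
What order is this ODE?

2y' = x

The order is 1 (highest derivative is of order 1).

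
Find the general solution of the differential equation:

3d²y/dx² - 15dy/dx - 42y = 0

Characteristic equation: 3r² - 15r - 42 = 0
Divide by 3: r² - 5r - 14 = 0
Roots: r = 7, -2 (distinct real)
General solution: y = C₁e^(7x) + C₂e^(-2x)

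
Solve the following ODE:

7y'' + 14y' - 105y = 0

Characteristic equation: 7r² + 14r - 105 = 0
Divide by 7: r² + 2r - 15 = 0
Roots: r = 3, -5 (distinct real)
General solution: y = C₁e^(3x) + C₂e^(-5x)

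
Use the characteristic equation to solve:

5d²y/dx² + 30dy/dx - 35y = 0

Characteristic equation: 5r² + 30r - 35 = 0
Divide by 5: r² + 6r - 7 = 0
Roots: r = 1, -7 (distinct real)
General solution: y = C₁e^x + C₂e^(-7x)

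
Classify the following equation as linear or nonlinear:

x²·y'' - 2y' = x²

Linear (y and its derivatives appear to the first power only, no products of y terms)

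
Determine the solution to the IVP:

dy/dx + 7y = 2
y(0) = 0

General solution: y = 2/7 + Ce^(-7x)
Applying y(0) = 0: C = 0 - 2/7 = -2/7
Particular solution: y = 2/7 - (2/7)e^(-7x)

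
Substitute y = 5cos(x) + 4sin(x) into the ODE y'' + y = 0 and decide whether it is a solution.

Verification:
y'' = -5cos(x) - 4sin(x)
y'' + y = 0 ✓

Yes, it is a solution.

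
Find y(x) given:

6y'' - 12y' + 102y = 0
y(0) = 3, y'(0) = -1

General solution: y = e^x(C₁cos(4x) + C₂sin(4x))
Complex roots r = 1 ± 4i
Applying ICs: C₁ = 3, C₂ = -1
Particular solution: y = e^x(3cos(4x) - sin(4x))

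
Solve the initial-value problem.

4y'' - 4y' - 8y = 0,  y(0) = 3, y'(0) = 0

General solution: y = C₁e^(2x) + C₂e^(-x)
Applying ICs: C₁ = 1, C₂ = 2
Particular solution: y = e^(2x) + 2e^(-x)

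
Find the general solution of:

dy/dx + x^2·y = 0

Using integrating factor method:

General solution: y = Ce^(-x^3/3)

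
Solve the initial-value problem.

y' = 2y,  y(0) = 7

General solution: y = Ce^(2x)
Applying IC y(0) = 7:
Particular solution: y = 7e^(2x)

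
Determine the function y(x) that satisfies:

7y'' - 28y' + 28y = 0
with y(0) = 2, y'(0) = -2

General solution: y = (C₁ + C₂x)e^(2x)
Repeated root r = 2
Applying ICs: C₁ = 2, C₂ = -6
Particular solution: y = (2 - 6x)e^(2x)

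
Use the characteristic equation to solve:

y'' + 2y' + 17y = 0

Characteristic equation: r² + 2r + 17 = 0
Roots: r = -1 ± 4i (complex conjugates)
General solution: y = e^(-x)(C₁cos(4x) + C₂sin(4x))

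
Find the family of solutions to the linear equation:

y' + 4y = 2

Using integrating factor method:

General solution: y = 1/2 + Ce^(-4x)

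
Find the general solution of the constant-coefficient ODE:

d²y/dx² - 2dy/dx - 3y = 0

Characteristic equation: r² - 2r - 3 = 0
Roots: r = 3, -1 (distinct real)
General solution: y = C₁e^(3x) + C₂e^(-x)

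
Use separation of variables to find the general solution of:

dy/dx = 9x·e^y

Separating variables and integrating:
-e^(-y) = 9x²/2 + C

General solution: y = -ln(C - 9x²/2)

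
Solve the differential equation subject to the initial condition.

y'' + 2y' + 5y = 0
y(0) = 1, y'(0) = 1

General solution: y = e^(-x)(C₁cos(2x) + C₂sin(2x))
Complex roots r = -1 ± 2i
Applying ICs: C₁ = 1, C₂ = 1
Particular solution: y = e^(-x)(cos(2x) + sin(2x))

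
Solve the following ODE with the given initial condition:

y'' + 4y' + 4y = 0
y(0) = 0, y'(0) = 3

General solution: y = (C₁ + C₂x)e^(-2x)
Repeated root r = -2
Applying ICs: C₁ = 0, C₂ = 3
Particular solution: y = 3xe^(-2x)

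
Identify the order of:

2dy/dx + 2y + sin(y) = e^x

The order is 1 (highest derivative is of order 1).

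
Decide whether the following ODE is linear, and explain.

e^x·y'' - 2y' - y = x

Linear (y and its derivatives appear to the first power only, no products of y terms)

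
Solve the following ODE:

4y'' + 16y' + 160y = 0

Characteristic equation: 4r² + 16r + 160 = 0
Divide by 4: r² + 4r + 40 = 0
Roots: r = -2 ± 6i (complex conjugates)
General solution: y = e^(-2x)(C₁cos(6x) + C₂sin(6x))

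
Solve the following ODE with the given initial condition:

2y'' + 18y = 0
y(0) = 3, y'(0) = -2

General solution: y = C₁cos(3x) + C₂sin(3x)
Complex roots r = ±3i
Applying ICs: C₁ = 3, C₂ = -2/3
Particular solution: y = 3cos(3x) - (2/3)sin(3x)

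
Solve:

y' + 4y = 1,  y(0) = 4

General solution: y = 1/4 + Ce^(-4x)
Applying y(0) = 4: C = 4 - 1/4 = 15/4
Particular solution: y = 1/4 + (15/4)e^(-4x)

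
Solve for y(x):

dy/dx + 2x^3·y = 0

Using integrating factor method:

General solution: y = Ce^(-x^4/2)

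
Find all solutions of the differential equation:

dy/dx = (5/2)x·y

Separating variables and integrating:
ln|y| = 5x^2/4 + C

General solution: y = Ce^(5x^2/4)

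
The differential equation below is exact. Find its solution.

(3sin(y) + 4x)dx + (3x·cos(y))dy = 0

Verify exactness: ∂M/∂y = ∂N/∂x ✓
Find F(x,y) such that ∂F/∂x = M, ∂F/∂y = N
Solution: 3x·sin(y) + 2x² = C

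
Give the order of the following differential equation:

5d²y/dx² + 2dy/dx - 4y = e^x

The order is 2 (highest derivative is of order 2).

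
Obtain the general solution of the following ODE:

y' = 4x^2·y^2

Separating variables and integrating:
-1/y = 4x^3/3 + C

General solution: y^-1 = (-4/3)x^3 + C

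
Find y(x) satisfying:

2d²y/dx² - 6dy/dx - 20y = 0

Characteristic equation: 2r² - 6r - 20 = 0
Divide by 2: r² - 3r - 10 = 0
Roots: r = 5, -2 (distinct real)
General solution: y = C₁e^(5x) + C₂e^(-2x)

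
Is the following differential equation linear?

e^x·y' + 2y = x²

Yes. Linear (y and its derivatives appear to the first power only, no products of y terms)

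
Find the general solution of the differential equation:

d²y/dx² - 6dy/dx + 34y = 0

Characteristic equation: r² - 6r + 34 = 0
Roots: r = 3 ± 5i (complex conjugates)
General solution: y = e^(3x)(C₁cos(5x) + C₂sin(5x))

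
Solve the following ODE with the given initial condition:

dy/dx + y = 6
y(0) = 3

General solution: y = 6 + Ce^(-x)
Applying y(0) = 3: C = 3 - 6 = -3
Particular solution: y = 6 - 3e^(-x)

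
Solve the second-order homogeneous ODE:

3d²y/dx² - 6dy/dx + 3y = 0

Characteristic equation: 3r² - 6r + 3 = 0
Divide by 3: r² - 2r + 1 = 0
Factored: (r - 1)² = 0
Repeated root: r = 1
General solution: y = (C₁ + C₂x)e^x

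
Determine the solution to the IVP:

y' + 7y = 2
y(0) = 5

General solution: y = 2/7 + Ce^(-7x)
Applying y(0) = 5: C = 5 - 2/7 = 33/7
Particular solution: y = 2/7 + (33/7)e^(-7x)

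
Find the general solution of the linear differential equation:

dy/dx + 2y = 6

Using integrating factor method:

General solution: y = 3 + Ce^(-2x)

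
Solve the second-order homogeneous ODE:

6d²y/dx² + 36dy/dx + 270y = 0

Characteristic equation: 6r² + 36r + 270 = 0
Divide by 6: r² + 6r + 45 = 0
Roots: r = -3 ± 6i (complex conjugates)
General solution: y = e^(-3x)(C₁cos(6x) + C₂sin(6x))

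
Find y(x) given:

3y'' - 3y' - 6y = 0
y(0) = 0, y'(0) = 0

General solution: y = C₁e^(2x) + C₂e^(-x)
Applying ICs: C₁ = 0, C₂ = 0
Particular solution: y = 0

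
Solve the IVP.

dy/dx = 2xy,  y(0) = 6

General solution: y = Ce^(x²)
Applying IC y(0) = 6:
Particular solution: y = 6e^(x²)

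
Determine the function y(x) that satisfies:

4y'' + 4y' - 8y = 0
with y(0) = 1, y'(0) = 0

General solution: y = C₁e^x + C₂e^(-2x)
Applying ICs: C₁ = 2/3, C₂ = 1/3
Particular solution: y = (2/3)e^x + (1/3)e^(-2x)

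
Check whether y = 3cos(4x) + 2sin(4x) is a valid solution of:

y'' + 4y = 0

Verification:
y'' = -48cos(4x) - 32sin(4x)
y'' + 4y ≠ 0 (frequency mismatch: got 16 instead of 4)

No, it is not a solution.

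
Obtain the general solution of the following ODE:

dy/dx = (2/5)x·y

Separating variables and integrating:
ln|y| = x^2/5 + C

General solution: y = Ce^(x^2/5)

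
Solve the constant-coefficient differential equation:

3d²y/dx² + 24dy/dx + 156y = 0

Characteristic equation: 3r² + 24r + 156 = 0
Divide by 3: r² + 8r + 52 = 0
Roots: r = -4 ± 6i (complex conjugates)
General solution: y = e^(-4x)(C₁cos(6x) + C₂sin(6x))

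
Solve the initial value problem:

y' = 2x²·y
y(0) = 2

General solution: y = Ce^(2x³/3)
Applying IC y(0) = 2:
Particular solution: y = 2e^(2x³/3)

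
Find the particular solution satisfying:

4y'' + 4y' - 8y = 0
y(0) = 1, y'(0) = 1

General solution: y = C₁e^x + C₂e^(-2x)
Applying ICs: C₁ = 1, C₂ = 0
Particular solution: y = e^x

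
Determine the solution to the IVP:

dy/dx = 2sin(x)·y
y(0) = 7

General solution: y = Ce^(-2cos(x))
Applying IC y(0) = 7:
Particular solution: y = 7e^(2(1-cos(x)))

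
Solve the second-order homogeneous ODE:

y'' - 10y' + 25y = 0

Characteristic equation: r² - 10r + 25 = 0
Factored: (r - 5)² = 0
Repeated root: r = 5
General solution: y = (C₁ + C₂x)e^(5x)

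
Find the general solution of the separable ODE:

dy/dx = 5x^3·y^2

Separating variables and integrating:
-1/y = 5x^4/4 + C

General solution: y^-1 = (-5/4)x^4 + C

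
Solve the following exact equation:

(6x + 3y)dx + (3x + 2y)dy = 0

Verify exactness: ∂M/∂y = ∂N/∂x ✓
Find F(x,y) such that ∂F/∂x = M, ∂F/∂y = N
Solution: 3x² + 3xy + y² = C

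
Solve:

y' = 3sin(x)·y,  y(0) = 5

General solution: y = Ce^(-3cos(x))
Applying IC y(0) = 5:
Particular solution: y = 5e^(3(1-cos(x)))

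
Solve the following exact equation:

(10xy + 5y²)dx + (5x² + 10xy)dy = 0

Verify exactness: ∂M/∂y = ∂N/∂x ✓
Find F(x,y) such that ∂F/∂x = M, ∂F/∂y = N
Solution: 5x²y + 5xy² = C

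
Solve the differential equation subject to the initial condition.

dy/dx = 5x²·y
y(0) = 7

General solution: y = Ce^(5x³/3)
Applying IC y(0) = 7:
Particular solution: y = 7e^(5x³/3)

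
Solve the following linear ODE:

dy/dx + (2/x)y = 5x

Using integrating factor method:

General solution: y = (5/4)x^2 + Cx^(-2)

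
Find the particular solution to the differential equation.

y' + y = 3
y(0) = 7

General solution: y = 3 + Ce^(-x)
Applying y(0) = 7: C = 7 - 3 = 4
Particular solution: y = 3 + 4e^(-x)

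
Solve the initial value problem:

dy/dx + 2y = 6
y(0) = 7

General solution: y = 3 + Ce^(-2x)
Applying y(0) = 7: C = 7 - 3 = 4
Particular solution: y = 3 + 4e^(-2x)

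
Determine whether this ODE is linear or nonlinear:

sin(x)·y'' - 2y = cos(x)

Linear (y and its derivatives appear to the first power only, no products of y terms)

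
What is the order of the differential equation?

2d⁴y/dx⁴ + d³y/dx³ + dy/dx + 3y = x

The order is 4 (highest derivative is of order 4).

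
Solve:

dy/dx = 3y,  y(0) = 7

General solution: y = Ce^(3x)
Applying IC y(0) = 7:
Particular solution: y = 7e^(3x)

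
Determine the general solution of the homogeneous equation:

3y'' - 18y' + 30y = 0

Characteristic equation: 3r² - 18r + 30 = 0
Divide by 3: r² - 6r + 10 = 0
Roots: r = 3 ± i (complex conjugates)
General solution: y = e^(3x)(C₁cos(x) + C₂sin(x))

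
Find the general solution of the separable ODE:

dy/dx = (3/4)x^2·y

Separating variables and integrating:
ln|y| = x^3/4 + C

General solution: y = Ce^(x^3/4)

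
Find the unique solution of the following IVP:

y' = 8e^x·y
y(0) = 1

General solution: y = Ce^(8e^x)
Applying IC y(0) = 1:
Particular solution: y = e^(8(e^x - 1))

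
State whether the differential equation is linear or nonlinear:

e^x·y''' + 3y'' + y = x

Linear (y and its derivatives appear to the first power only, no products of y terms)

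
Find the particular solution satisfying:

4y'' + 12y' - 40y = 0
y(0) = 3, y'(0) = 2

General solution: y = C₁e^(2x) + C₂e^(-5x)
Applying ICs: C₁ = 17/7, C₂ = 4/7
Particular solution: y = (17/7)e^(2x) + (4/7)e^(-5x)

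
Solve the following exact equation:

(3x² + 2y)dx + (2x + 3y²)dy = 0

Verify exactness: ∂M/∂y = ∂N/∂x ✓
Find F(x,y) such that ∂F/∂x = M, ∂F/∂y = N
Solution: x³ + 2xy + y³ = C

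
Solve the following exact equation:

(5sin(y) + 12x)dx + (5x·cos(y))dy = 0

Verify exactness: ∂M/∂y = ∂N/∂x ✓
Find F(x,y) such that ∂F/∂x = M, ∂F/∂y = N
Solution: 5x·sin(y) + 6x² = C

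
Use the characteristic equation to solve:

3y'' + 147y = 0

Characteristic equation: 3r² + 147 = 0
Divide by 3: r² + 49 = 0
Roots: r = ±7i (complex conjugates)
General solution: y = C₁cos(7x) + C₂sin(7x)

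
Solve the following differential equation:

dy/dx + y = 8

Using integrating factor method:

General solution: y = 8 + Ce^(-x)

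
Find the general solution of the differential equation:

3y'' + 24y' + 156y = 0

Characteristic equation: 3r² + 24r + 156 = 0
Divide by 3: r² + 8r + 52 = 0
Roots: r = -4 ± 6i (complex conjugates)
General solution: y = e^(-4x)(C₁cos(6x) + C₂sin(6x))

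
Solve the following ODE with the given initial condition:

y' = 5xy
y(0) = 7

General solution: y = Ce^(5x²/2)
Applying IC y(0) = 7:
Particular solution: y = 7e^(5x²/2)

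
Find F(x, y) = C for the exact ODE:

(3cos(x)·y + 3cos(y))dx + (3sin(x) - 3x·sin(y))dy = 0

Verify exactness: ∂M/∂y = ∂N/∂x ✓
Find F(x,y) such that ∂F/∂x = M, ∂F/∂y = N
Solution: 3sin(x)·y + 3x·cos(y) = C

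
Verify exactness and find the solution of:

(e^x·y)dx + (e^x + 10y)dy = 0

Verify exactness: ∂M/∂y = ∂N/∂x ✓
Find F(x,y) such that ∂F/∂x = M, ∂F/∂y = N
Solution: e^x·y + 5y² = C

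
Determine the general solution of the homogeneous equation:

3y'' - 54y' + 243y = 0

Characteristic equation: 3r² - 54r + 243 = 0
Divide by 3: r² - 18r + 81 = 0
Factored: (r - 9)² = 0
Repeated root: r = 9
General solution: y = (C₁ + C₂x)e^(9x)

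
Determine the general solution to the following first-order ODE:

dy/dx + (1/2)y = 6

Using integrating factor method:

General solution: y = 12 + Ce^(-x/2)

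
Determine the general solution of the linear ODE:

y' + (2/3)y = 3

Using integrating factor method:

General solution: y = 9/2 + Ce^(-2x/3)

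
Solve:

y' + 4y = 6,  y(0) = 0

General solution: y = 3/2 + Ce^(-4x)
Applying y(0) = 0: C = 0 - 3/2 = -3/2
Particular solution: y = 3/2 - (3/2)e^(-4x)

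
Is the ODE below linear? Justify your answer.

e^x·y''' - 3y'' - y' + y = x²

Yes. Linear (y and its derivatives appear to the first power only, no products of y terms)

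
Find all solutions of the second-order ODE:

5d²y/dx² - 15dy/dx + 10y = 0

Characteristic equation: 5r² - 15r + 10 = 0
Divide by 5: r² - 3r + 2 = 0
Roots: r = 2, 1 (distinct real)
General solution: y = C₁e^(2x) + C₂e^x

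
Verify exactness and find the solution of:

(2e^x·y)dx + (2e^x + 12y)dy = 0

Verify exactness: ∂M/∂y = ∂N/∂x ✓
Find F(x,y) such that ∂F/∂x = M, ∂F/∂y = N
Solution: 2e^x·y + 6y² = C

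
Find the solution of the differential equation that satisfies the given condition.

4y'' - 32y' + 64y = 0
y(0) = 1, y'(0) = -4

General solution: y = (C₁ + C₂x)e^(4x)
Repeated root r = 4
Applying ICs: C₁ = 1, C₂ = -8
Particular solution: y = (1 - 8x)e^(4x)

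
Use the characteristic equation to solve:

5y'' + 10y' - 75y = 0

Characteristic equation: 5r² + 10r - 75 = 0
Divide by 5: r² + 2r - 15 = 0
Roots: r = 3, -5 (distinct real)
General solution: y = C₁e^(3x) + C₂e^(-5x)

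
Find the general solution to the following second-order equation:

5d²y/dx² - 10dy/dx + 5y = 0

Characteristic equation: 5r² - 10r + 5 = 0
Divide by 5: r² - 2r + 1 = 0
Factored: (r - 1)² = 0
Repeated root: r = 1
General solution: y = (C₁ + C₂x)e^x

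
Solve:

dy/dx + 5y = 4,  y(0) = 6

General solution: y = 4/5 + Ce^(-5x)
Applying y(0) = 6: C = 6 - 4/5 = 26/5
Particular solution: y = 4/5 + (26/5)e^(-5x)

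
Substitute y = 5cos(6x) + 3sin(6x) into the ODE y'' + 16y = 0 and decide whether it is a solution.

Verification:
y'' = -180cos(6x) - 108sin(6x)
y'' + 16y ≠ 0 (frequency mismatch: got 36 instead of 16)

No, it is not a solution.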